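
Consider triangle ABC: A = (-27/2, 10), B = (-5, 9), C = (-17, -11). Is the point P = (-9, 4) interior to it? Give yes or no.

Barycentric coordinates of P: (10/91, 33/52, 93/364).
The three coordinates are positive, positive, positive; a point is interior exactly when all three are positive.

yes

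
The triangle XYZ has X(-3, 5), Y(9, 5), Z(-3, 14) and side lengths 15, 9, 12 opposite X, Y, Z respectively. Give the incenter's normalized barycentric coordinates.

The incenter has barycentric coordinates proportional to the opposite side lengths: (15 : 9 : 12).
Normalizing by 15+9+12 = 36 gives (5/12, 1/4, 1/3).

(5/12, 1/4, 1/3)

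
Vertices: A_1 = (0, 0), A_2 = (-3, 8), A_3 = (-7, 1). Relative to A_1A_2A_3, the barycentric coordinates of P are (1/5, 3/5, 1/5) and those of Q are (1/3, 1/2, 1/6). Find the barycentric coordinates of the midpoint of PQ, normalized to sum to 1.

Since both coordinate triples sum to 1, the midpoint's barycentrics are the componentwise average.
(1/5+1/3)/2 = 4/15; similarly 11/20 and 11/60.

(4/15, 11/20, 11/60)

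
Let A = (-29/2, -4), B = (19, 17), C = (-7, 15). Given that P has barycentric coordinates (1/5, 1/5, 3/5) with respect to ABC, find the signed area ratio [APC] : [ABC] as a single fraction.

1/5

The signed ratio [APC]/[ABC] equals the barycentric coordinate of P at vertex B, which is 1/5.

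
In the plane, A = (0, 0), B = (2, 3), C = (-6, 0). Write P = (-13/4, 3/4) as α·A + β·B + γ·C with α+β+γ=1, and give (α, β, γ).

Signed area of the reference triangle: [ABC] = ½·(0·(3−0) + 2·(0−0) + (-6)·(0−3)) = ½·(0 + 0 + 18) = 9.
[PBC] = ½·((-13/4)·(3−0) + 2·(0−(3/4)) + (-6)·(3/4−3)) = ½·(-39/4 − 3/2 + 27/2) = 9/8, so the A-coordinate is (9/8)/9 = 1/8.
[APC] = ½·(0·(3/4−0) + (-13/4)·(0−0) + (-6)·(0−(3/4))) = ½·(0 + 0 + 9/2) = 9/4, so the B-coordinate is 1/4.
[ABP] = ½·(0·(3−(3/4)) + 2·(3/4−0) + (-13/4)·(0−3)) = ½·(0 + 3/2 + 39/4) = 45/8, so the C-coordinate is 5/8.
Check: 1/8 + 1/4 + 5/8 = 1.

(1/8, 1/4, 5/8)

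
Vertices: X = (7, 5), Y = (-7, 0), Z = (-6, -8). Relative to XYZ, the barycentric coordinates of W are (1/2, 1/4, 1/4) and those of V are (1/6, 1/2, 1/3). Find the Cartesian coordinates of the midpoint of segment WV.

(-49/24, -2/3)

Barycentric coordinates of the midpoint are the average: (1/3, 3/8, 7/24).
Converting: (1/3)·X + (3/8)·Y + (7/24)·Z = (-49/24, -2/3).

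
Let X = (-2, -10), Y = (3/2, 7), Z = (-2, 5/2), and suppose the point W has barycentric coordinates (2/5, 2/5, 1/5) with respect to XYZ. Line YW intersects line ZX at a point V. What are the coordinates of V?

Line YW meets ZX where the Y-coordinate vanishes; zeroing W's Y-weight and renormalizing leaves Z, X-weights 1/5 : 2/5 → (1/3, 2/3).
So V = (1/3)·Z + (2/3)·X = (-2, -35/6).

(-2, -35/6)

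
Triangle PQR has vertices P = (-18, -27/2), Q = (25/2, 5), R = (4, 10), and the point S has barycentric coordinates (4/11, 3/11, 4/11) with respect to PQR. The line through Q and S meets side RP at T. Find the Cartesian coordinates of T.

(-7, -7/4)

Line QS meets RP where the Q-coordinate vanishes; zeroing S's Q-weight and renormalizing leaves R, P-weights 4/11 : 4/11 → (1/2, 1/2).
So T = (1/2)·R + (1/2)·P = (-7, -7/4).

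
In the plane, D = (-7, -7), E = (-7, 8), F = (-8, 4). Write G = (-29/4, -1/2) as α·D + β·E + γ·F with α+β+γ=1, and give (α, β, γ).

Signed area of the reference triangle: [DEF] = ½·((-7)·(8−4) + (-7)·(4−(-7)) + (-8)·(-7−8)) = ½·(-28 − 77 + 120) = 15/2.
[GEF] = ½·((-29/4)·(8−4) + (-7)·(4−(-1/2)) + (-8)·(-1/2−8)) = ½·(-29 − 63/2 + 68) = 15/4, so the D-coordinate is (15/4)/(15/2) = 1/2.
[DGF] = ½·((-7)·(-1/2−4) + (-29/4)·(4−(-7)) + (-8)·(-7−(-1/2))) = ½·(63/2 − 319/4 + 52) = 15/8, so the E-coordinate is 1/4.
[DEG] = ½·((-7)·(8−(-1/2)) + (-7)·(-1/2−(-7)) + (-29/4)·(-7−8)) = ½·(-119/2 − 91/2 + 435/4) = 15/8, so the F-coordinate is 1/4.

(1/2, 1/4, 1/4)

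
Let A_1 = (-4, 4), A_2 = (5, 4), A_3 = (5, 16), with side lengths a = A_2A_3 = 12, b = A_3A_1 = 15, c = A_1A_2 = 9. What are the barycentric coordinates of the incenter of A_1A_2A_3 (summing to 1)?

(1/3, 5/12, 1/4)

The incenter has barycentric coordinates proportional to the opposite side lengths: (12 : 15 : 9).
Normalizing by 12+15+9 = 36 gives (1/3, 5/12, 1/4).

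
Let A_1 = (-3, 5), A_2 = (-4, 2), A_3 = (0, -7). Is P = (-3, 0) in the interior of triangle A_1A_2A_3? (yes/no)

Barycentric coordinates of P: (1/21, 5/7, 5/21).
The three coordinates are positive, positive, positive; a point is interior exactly when all three are positive.

yes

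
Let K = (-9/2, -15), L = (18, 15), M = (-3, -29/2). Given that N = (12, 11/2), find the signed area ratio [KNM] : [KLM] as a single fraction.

[KLM] = ½·((-9/2)·(15−(-29/2)) + 18·(-29/2−(-15)) + (-3)·(-15−15)) = ½·(-531/4 + 9 + 90) = -135/8.
[KNM] = ½·((-9/2)·(11/2−(-29/2)) + 12·(-29/2−(-15)) + (-3)·(-15−(11/2))) = ½·(-90 + 6 + 123/2) = -45/4, so the ratio is (-45/4)/(-135/8) = 2/3.

2/3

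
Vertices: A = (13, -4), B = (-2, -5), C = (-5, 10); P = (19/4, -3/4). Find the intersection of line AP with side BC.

Barycentric coordinates of P with respect to ABC: (1/2, 1/4, 1/4).
On side BC the A-coordinate is zero; dropping P's A-weight 1/2 and renormalizing the remaining 1/4 : 1/4 gives weights 1/2, 1/2 on B, C.
Q = (1/2)·(-2, -5) + (1/2)·(-5, 10) = (-7/2, 5/2).

(-7/2, 5/2)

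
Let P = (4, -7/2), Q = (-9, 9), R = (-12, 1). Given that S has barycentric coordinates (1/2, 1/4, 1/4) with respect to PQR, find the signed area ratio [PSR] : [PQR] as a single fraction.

1/4

The signed ratio [PSR]/[PQR] equals the barycentric coordinate of S at vertex Q, which is 1/4.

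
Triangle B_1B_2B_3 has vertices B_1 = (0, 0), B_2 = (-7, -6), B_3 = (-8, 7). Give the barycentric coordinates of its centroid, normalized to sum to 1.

The centroid is the average of the vertices, so each weight is 1/3.

(1/3, 1/3, 1/3)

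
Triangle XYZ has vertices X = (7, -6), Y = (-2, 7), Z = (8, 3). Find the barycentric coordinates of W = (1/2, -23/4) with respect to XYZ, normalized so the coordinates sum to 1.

(5/4, 5/8, -7/8)

Signed area of the reference triangle: [XYZ] = ½·(7·(7−3) + (-2)·(3−(-6)) + 8·(-6−7)) = ½·(28 − 18 − 104) = -47.
[WYZ] = ½·((1/2)·(7−3) + (-2)·(3−(-23/4)) + 8·(-23/4−7)) = ½·(2 − 35/2 − 102) = -235/4, so the X-coordinate is (-235/4)/(-47) = 5/4.
[XWZ] = ½·(7·(-23/4−3) + (1/2)·(3−(-6)) + 8·(-6−(-23/4))) = ½·(-245/4 + 9/2 − 2) = -235/8, so the Y-coordinate is 5/8.
[XYW] = ½·(7·(7−(-23/4)) + (-2)·(-23/4−(-6)) + (1/2)·(-6−7)) = ½·(357/4 − 1/2 − 13/2) = 329/8, so the Z-coordinate is -7/8.
Check: 5/4 + 5/8 − 7/8 = 1.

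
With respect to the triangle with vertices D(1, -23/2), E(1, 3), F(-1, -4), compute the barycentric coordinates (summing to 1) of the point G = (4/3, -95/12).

Signed area of the reference triangle: [DEF] = ½·(1·(3−(-4)) + 1·(-4−(-23/2)) + (-1)·(-23/2−3)) = ½·(7 + 15/2 + 29/2) = 29/2.
[GEF] = ½·((4/3)·(3−(-4)) + 1·(-4−(-95/12)) + (-1)·(-95/12−3)) = ½·(28/3 + 47/12 + 131/12) = 145/12, so the D-coordinate is (145/12)/(29/2) = 5/6.
[DGF] = ½·(1·(-95/12−(-4)) + (4/3)·(-4−(-23/2)) + (-1)·(-23/2−(-95/12))) = ½·(-47/12 + 10 + 43/12) = 29/6, so the E-coordinate is 1/3.
[DEG] = ½·(1·(3−(-95/12)) + 1·(-95/12−(-23/2)) + (4/3)·(-23/2−3)) = ½·(131/12 + 43/12 − 58/3) = -29/12, so the F-coordinate is -1/6.

(5/6, 1/3, -1/6)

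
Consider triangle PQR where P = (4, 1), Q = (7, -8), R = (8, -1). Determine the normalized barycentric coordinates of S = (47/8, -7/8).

Signed area of the reference triangle: [PQR] = ½·(4·(-8−(-1)) + 7·(-1−1) + 8·(1−(-8))) = ½·(-28 − 14 + 72) = 15.
[SQR] = ½·((47/8)·(-8−(-1)) + 7·(-1−(-7/8)) + 8·(-7/8−(-8))) = ½·(-329/8 − 7/8 + 57) = 15/2, so the P-coordinate is (15/2)/15 = 1/2.
[PSR] = ½·(4·(-7/8−(-1)) + (47/8)·(-1−1) + 8·(1−(-7/8))) = ½·(1/2 − 47/4 + 15) = 15/8, so the Q-coordinate is 1/8.
[PQS] = ½·(4·(-8−(-7/8)) + 7·(-7/8−1) + (47/8)·(1−(-8))) = ½·(-57/2 − 105/8 + 423/8) = 45/8, so the R-coordinate is 3/8.

(1/2, 1/8, 3/8)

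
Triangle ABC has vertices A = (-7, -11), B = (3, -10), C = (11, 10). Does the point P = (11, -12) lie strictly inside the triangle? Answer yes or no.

Barycentric coordinates of P: (-11/12, 33/16, -7/48).
The three coordinates are negative, positive, negative; a point is interior exactly when all three are positive.

no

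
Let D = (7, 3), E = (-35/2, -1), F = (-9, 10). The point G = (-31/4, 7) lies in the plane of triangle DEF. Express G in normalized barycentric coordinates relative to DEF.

Signed area of the reference triangle: [DEF] = ½·(7·(-1−10) + (-35/2)·(10−3) + (-9)·(3−(-1))) = ½·(-77 − 245/2 − 36) = -471/4.
[GEF] = ½·((-31/4)·(-1−10) + (-35/2)·(10−7) + (-9)·(7−(-1))) = ½·(341/4 − 105/2 − 72) = -157/8, so the D-coordinate is (-157/8)/(-471/4) = 1/6.
[DGF] = ½·(7·(7−10) + (-31/4)·(10−3) + (-9)·(3−7)) = ½·(-21 − 217/4 + 36) = -157/8, so the E-coordinate is 1/6.
[DEG] = ½·(7·(-1−7) + (-35/2)·(7−3) + (-31/4)·(3−(-1))) = ½·(-56 − 70 − 31) = -157/2, so the F-coordinate is 2/3.
Check: 1/6 + 1/6 + 2/3 = 1.

(1/6, 1/6, 2/3)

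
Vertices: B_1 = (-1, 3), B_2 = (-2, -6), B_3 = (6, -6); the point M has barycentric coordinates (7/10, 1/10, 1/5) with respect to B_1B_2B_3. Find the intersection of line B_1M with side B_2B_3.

(10/3, -6)

Line B_1M meets B_2B_3 where the B_1-coordinate vanishes; zeroing M's B_1-weight and renormalizing leaves B_2, B_3-weights 1/10 : 1/5 → (1/3, 2/3).
So N = (1/3)·B_2 + (2/3)·B_3 = (10/3, -6).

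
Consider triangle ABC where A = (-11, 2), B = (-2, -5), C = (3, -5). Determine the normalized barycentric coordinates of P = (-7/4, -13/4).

Signed area of the reference triangle: [ABC] = ½·((-11)·(-5−(-5)) + (-2)·(-5−2) + 3·(2−(-5))) = ½·(0 + 14 + 21) = 35/2.
[PBC] = ½·((-7/4)·(-5−(-5)) + (-2)·(-5−(-13/4)) + 3·(-13/4−(-5))) = ½·(0 + 7/2 + 21/4) = 35/8, so the A-coordinate is (35/8)/(35/2) = 1/4.
[APC] = ½·((-11)·(-13/4−(-5)) + (-7/4)·(-5−2) + 3·(2−(-13/4))) = ½·(-77/4 + 49/4 + 63/4) = 35/8, so the B-coordinate is 1/4.
[ABP] = ½·((-11)·(-5−(-13/4)) + (-2)·(-13/4−2) + (-7/4)·(2−(-5))) = ½·(77/4 + 21/2 − 49/4) = 35/4, so the C-coordinate is 1/2.

(1/4, 1/4, 1/2)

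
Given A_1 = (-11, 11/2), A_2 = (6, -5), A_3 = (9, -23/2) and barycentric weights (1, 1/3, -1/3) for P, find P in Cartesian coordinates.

P = 1·A_1 + (1/3)·A_2 + (-1/3)·A_3.
x-coordinate: 1·(-11) + (1/3)·6 + (-1/3)·9 = -12.
y-coordinate: 1·(11/2) + (1/3)·(-5) + (-1/3)·(-23/2) = 23/3.

(-12, 23/3)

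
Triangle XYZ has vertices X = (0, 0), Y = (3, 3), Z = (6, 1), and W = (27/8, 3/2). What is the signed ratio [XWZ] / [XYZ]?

3/8

[XYZ] = ½·(0·(3−1) + 3·(1−0) + 6·(0−3)) = ½·(0 + 3 − 18) = -15/2.
[XWZ] = ½·(0·(3/2−1) + (27/8)·(1−0) + 6·(0−(3/2))) = ½·(0 + 27/8 − 9) = -45/16, so the ratio is (-45/16)/(-15/2) = 3/8.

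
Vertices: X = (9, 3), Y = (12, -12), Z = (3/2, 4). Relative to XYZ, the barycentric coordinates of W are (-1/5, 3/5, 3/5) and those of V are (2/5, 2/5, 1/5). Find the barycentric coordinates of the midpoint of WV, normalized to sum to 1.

(1/10, 1/2, 2/5)

Since both coordinate triples sum to 1, the midpoint's barycentrics are the componentwise average.
(-1/5+2/5)/2 = 1/10; similarly 1/2 and 2/5.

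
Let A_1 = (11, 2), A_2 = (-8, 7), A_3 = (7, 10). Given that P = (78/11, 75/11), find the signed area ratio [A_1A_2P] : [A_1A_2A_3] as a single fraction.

[A_1A_2A_3] = ½·(11·(7−10) + (-8)·(10−2) + 7·(2−7)) = ½·(-33 − 64 − 35) = -66.
[A_1A_2P] = ½·(11·(7−(75/11)) + (-8)·(75/11−2) + (78/11)·(2−7)) = ½·(2 − 424/11 − 390/11) = -36, so the ratio is (-36)/(-66) = 6/11.

6/11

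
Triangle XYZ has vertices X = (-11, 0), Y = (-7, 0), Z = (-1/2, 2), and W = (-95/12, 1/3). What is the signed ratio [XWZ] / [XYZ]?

1/3

[XYZ] = ½·((-11)·(0−2) + (-7)·(2−0) + (-1/2)·(0−0)) = ½·(22 − 14 + 0) = 4.
[XWZ] = ½·((-11)·(1/3−2) + (-95/12)·(2−0) + (-1/2)·(0−(1/3))) = ½·(55/3 − 95/6 + 1/6) = 4/3, so the ratio is (4/3)/4 = 1/3.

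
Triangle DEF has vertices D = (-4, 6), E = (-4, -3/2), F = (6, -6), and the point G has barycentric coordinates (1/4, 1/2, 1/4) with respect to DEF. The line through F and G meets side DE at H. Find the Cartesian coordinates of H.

Line FG meets DE where the F-coordinate vanishes; zeroing G's F-weight and renormalizing leaves D, E-weights 1/4 : 1/2 → (1/3, 2/3).
So H = (1/3)·D + (2/3)·E = (-4, 1).

(-4, 1)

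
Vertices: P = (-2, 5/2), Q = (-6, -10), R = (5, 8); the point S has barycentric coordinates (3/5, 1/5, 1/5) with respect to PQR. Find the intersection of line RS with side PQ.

Line RS meets PQ where the R-coordinate vanishes; zeroing S's R-weight and renormalizing leaves P, Q-weights 3/5 : 1/5 → (3/4, 1/4).
So T = (3/4)·P + (1/4)·Q = (-3, -5/8).

(-3, -5/8)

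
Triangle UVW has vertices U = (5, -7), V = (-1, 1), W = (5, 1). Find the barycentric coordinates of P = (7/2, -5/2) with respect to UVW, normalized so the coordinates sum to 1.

Signed area of the reference triangle: [UVW] = ½·(5·(1−1) + (-1)·(1−(-7)) + 5·(-7−1)) = ½·(0 − 8 − 40) = -24.
[PVW] = ½·((7/2)·(1−1) + (-1)·(1−(-5/2)) + 5·(-5/2−1)) = ½·(0 − 7/2 − 35/2) = -21/2, so the U-coordinate is (-21/2)/(-24) = 7/16.
[UPW] = ½·(5·(-5/2−1) + (7/2)·(1−(-7)) + 5·(-7−(-5/2))) = ½·(-35/2 + 28 − 45/2) = -6, so the V-coordinate is 1/4.
[UVP] = ½·(5·(1−(-5/2)) + (-1)·(-5/2−(-7)) + (7/2)·(-7−1)) = ½·(35/2 − 9/2 − 28) = -15/2, so the W-coordinate is 5/16.
Check: 7/16 + 1/4 + 5/16 = 1.

(7/16, 1/4, 5/16)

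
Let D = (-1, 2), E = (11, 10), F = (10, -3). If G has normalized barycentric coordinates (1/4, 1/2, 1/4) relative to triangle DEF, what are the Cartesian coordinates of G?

(31/4, 19/4)

G = (1/4)·D + (1/2)·E + (1/4)·F.
x-coordinate: (1/4)·(-1) + (1/2)·11 + (1/4)·10 = 31/4.
y-coordinate: (1/4)·2 + (1/2)·10 + (1/4)·(-3) = 19/4.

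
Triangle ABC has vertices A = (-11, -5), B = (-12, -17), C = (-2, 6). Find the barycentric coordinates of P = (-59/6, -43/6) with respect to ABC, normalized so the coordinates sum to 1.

(1/2, 1/3, 1/6)

Signed area of the reference triangle: [ABC] = ½·((-11)·(-17−6) + (-12)·(6−(-5)) + (-2)·(-5−(-17))) = ½·(253 − 132 − 24) = 97/2.
[PBC] = ½·((-59/6)·(-17−6) + (-12)·(6−(-43/6)) + (-2)·(-43/6−(-17))) = ½·(1357/6 − 158 − 59/3) = 97/4, so the A-coordinate is (97/4)/(97/2) = 1/2.
[APC] = ½·((-11)·(-43/6−6) + (-59/6)·(6−(-5)) + (-2)·(-5−(-43/6))) = ½·(869/6 − 649/6 − 13/3) = 97/6, so the B-coordinate is 1/3.
[ABP] = ½·((-11)·(-17−(-43/6)) + (-12)·(-43/6−(-5)) + (-59/6)·(-5−(-17))) = ½·(649/6 + 26 − 118) = 97/12, so the C-coordinate is 1/6.
Check: 1/2 + 1/3 + 1/6 = 1.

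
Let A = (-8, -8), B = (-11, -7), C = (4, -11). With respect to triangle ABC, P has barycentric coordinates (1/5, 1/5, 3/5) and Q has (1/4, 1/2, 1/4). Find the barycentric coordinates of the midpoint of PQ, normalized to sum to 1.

(9/40, 7/20, 17/40)

Since both coordinate triples sum to 1, the midpoint's barycentrics are the componentwise average.
(1/5+1/4)/2 = 9/40; similarly 7/20 and 17/40.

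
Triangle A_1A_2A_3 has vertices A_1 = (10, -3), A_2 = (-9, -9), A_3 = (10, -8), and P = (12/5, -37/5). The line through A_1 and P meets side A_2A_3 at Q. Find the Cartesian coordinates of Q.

Barycentric coordinates of P with respect to A_1A_2A_3: (1/5, 2/5, 2/5).
On side A_2A_3 the A_1-coordinate is zero; dropping P's A_1-weight 1/5 and renormalizing the remaining 2/5 : 2/5 gives weights 1/2, 1/2 on A_2, A_3.
Q = (1/2)·(-9, -9) + (1/2)·(10, -8) = (1/2, -17/2).

(1/2, -17/2)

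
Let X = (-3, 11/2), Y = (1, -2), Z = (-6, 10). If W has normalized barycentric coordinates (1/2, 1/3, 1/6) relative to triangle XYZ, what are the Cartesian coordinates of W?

(-13/6, 15/4)

W = (1/2)·X + (1/3)·Y + (1/6)·Z.
x-coordinate: (1/2)·(-3) + (1/3)·1 + (1/6)·(-6) = -13/6.
y-coordinate: (1/2)·(11/2) + (1/3)·(-2) + (1/6)·10 = 15/4.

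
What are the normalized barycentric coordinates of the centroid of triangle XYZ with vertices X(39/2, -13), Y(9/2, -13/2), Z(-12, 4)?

The centroid is the average of the vertices, so each weight is 1/3.

(1/3, 1/3, 1/3)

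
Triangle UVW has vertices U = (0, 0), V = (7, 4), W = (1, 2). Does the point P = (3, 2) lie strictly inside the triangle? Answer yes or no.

Barycentric coordinates of P: (2/5, 2/5, 1/5).
The three coordinates are positive, positive, positive; a point is interior exactly when all three are positive.

yes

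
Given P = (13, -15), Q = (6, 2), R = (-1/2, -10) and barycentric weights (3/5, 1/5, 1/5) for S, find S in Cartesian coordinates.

S = (3/5)·P + (1/5)·Q + (1/5)·R.
x-coordinate: (3/5)·13 + (1/5)·6 + (1/5)·(-1/2) = 89/10.
y-coordinate: (3/5)·(-15) + (1/5)·2 + (1/5)·(-10) = -53/5.

(89/10, -53/5)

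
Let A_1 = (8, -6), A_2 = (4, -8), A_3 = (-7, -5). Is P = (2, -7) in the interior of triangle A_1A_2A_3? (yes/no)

Barycentric coordinates of P: (5/34, 21/34, 4/17).
The three coordinates are positive, positive, positive; a point is interior exactly when all three are positive.

yes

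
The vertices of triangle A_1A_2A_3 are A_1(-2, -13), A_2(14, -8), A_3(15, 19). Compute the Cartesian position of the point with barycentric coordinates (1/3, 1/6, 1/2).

P = (1/3)·A_1 + (1/6)·A_2 + (1/2)·A_3.
x-coordinate: (1/3)·(-2) + (1/6)·14 + (1/2)·15 = 55/6.
y-coordinate: (1/3)·(-13) + (1/6)·(-8) + (1/2)·19 = 23/6.

(55/6, 23/6)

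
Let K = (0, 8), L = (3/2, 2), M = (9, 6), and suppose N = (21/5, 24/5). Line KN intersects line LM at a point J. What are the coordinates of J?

Barycentric coordinates of N with respect to KLM: (1/5, 2/5, 2/5).
On side LM the K-coordinate is zero; dropping N's K-weight 1/5 and renormalizing the remaining 2/5 : 2/5 gives weights 1/2, 1/2 on L, M.
J = (1/2)·(3/2, 2) + (1/2)·(9, 6) = (21/4, 4).

(21/4, 4)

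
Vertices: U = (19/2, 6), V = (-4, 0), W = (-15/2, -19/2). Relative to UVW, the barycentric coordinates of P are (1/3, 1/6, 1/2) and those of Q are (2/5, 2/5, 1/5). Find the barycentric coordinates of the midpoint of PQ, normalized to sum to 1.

(11/30, 17/60, 7/20)

Since both coordinate triples sum to 1, the midpoint's barycentrics are the componentwise average.
(1/3+2/5)/2 = 11/30; similarly 17/60 and 7/20.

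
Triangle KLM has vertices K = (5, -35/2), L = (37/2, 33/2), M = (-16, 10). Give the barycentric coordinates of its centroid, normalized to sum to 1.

(1/3, 1/3, 1/3)

The centroid is the average of the vertices, so each weight is 1/3.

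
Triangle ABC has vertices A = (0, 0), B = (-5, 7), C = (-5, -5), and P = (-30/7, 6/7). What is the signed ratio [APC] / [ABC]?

[ABC] = ½·(0·(7−(-5)) + (-5)·(-5−0) + (-5)·(0−7)) = ½·(0 + 25 + 35) = 30.
[APC] = ½·(0·(6/7−(-5)) + (-30/7)·(-5−0) + (-5)·(0−(6/7))) = ½·(0 + 150/7 + 30/7) = 90/7, so the ratio is (90/7)/30 = 3/7.

3/7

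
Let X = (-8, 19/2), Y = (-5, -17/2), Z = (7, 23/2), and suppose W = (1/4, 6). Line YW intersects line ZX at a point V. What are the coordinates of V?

Barycentric coordinates of W with respect to XYZ: (1/4, 1/4, 1/2).
On side ZX the Y-coordinate is zero; dropping W's Y-weight 1/4 and renormalizing the remaining 1/2 : 1/4 gives weights 2/3, 1/3 on Z, X.
V = (2/3)·(7, 23/2) + (1/3)·(-8, 19/2) = (2, 65/6).

(2, 65/6)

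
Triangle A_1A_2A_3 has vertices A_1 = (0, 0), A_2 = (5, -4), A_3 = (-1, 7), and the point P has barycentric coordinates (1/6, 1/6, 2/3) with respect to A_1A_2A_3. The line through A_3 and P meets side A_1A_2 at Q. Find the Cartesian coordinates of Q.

(5/2, -2)

Line A_3P meets A_1A_2 where the A_3-coordinate vanishes; zeroing P's A_3-weight and renormalizing leaves A_1, A_2-weights 1/6 : 1/6 → (1/2, 1/2).
So Q = (1/2)·A_1 + (1/2)·A_2 = (5/2, -2).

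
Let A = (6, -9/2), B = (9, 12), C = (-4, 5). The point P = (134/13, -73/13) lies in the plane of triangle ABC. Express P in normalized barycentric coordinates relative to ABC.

Signed area of the reference triangle: [ABC] = ½·(6·(12−5) + 9·(5−(-9/2)) + (-4)·(-9/2−12)) = ½·(42 + 171/2 + 66) = 387/4.
[PBC] = ½·((134/13)·(12−5) + 9·(5−(-73/13)) + (-4)·(-73/13−12)) = ½·(938/13 + 1242/13 + 916/13) = 1548/13, so the A-coordinate is (1548/13)/(387/4) = 16/13.
[APC] = ½·(6·(-73/13−5) + (134/13)·(5−(-9/2)) + (-4)·(-9/2−(-73/13))) = ½·(-828/13 + 1273/13 − 58/13) = 387/26, so the B-coordinate is 2/13.
[ABP] = ½·(6·(12−(-73/13)) + 9·(-73/13−(-9/2)) + (134/13)·(-9/2−12)) = ½·(1374/13 − 261/26 − 2211/13) = -1935/52, so the C-coordinate is -5/13.

(16/13, 2/13, -5/13)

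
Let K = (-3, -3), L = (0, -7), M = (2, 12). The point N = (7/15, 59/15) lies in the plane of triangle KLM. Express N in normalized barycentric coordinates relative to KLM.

Signed area of the reference triangle: [KLM] = ½·((-3)·(-7−12) + 0·(12−(-3)) + 2·(-3−(-7))) = ½·(57 + 0 + 8) = 65/2.
[NLM] = ½·((7/15)·(-7−12) + 0·(12−(59/15)) + 2·(59/15−(-7))) = ½·(-133/15 + 0 + 328/15) = 13/2, so the K-coordinate is (13/2)/(65/2) = 1/5.
[KNM] = ½·((-3)·(59/15−12) + (7/15)·(12−(-3)) + 2·(-3−(59/15))) = ½·(121/5 + 7 − 208/15) = 26/3, so the L-coordinate is 4/15.
[KLN] = ½·((-3)·(-7−(59/15)) + 0·(59/15−(-3)) + (7/15)·(-3−(-7))) = ½·(164/5 + 0 + 28/15) = 52/3, so the M-coordinate is 8/15.

(1/5, 4/15, 8/15)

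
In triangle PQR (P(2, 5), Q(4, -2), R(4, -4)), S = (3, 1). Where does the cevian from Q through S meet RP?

Barycentric coordinates of S with respect to PQR: (1/2, 1/4, 1/4).
On side RP the Q-coordinate is zero; dropping S's Q-weight 1/4 and renormalizing the remaining 1/4 : 1/2 gives weights 1/3, 2/3 on R, P.
T = (1/3)·(4, -4) + (2/3)·(2, 5) = (8/3, 2).

(8/3, 2)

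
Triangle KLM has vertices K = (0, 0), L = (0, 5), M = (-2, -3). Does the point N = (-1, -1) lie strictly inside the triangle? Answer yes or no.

yes

Barycentric coordinates of N: (2/5, 1/10, 1/2).
The three coordinates are positive, positive, positive; a point is interior exactly when all three are positive.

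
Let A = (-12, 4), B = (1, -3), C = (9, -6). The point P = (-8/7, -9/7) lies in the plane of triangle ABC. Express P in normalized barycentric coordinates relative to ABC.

(3/7, 1/7, 3/7)

Signed area of the reference triangle: [ABC] = ½·((-12)·(-3−(-6)) + 1·(-6−4) + 9·(4−(-3))) = ½·(-36 − 10 + 63) = 17/2.
[PBC] = ½·((-8/7)·(-3−(-6)) + 1·(-6−(-9/7)) + 9·(-9/7−(-3))) = ½·(-24/7 − 33/7 + 108/7) = 51/14, so the A-coordinate is (51/14)/(17/2) = 3/7.
[APC] = ½·((-12)·(-9/7−(-6)) + (-8/7)·(-6−4) + 9·(4−(-9/7))) = ½·(-396/7 + 80/7 + 333/7) = 17/14, so the B-coordinate is 1/7.
[ABP] = ½·((-12)·(-3−(-9/7)) + 1·(-9/7−4) + (-8/7)·(4−(-3))) = ½·(144/7 − 37/7 − 8) = 51/14, so the C-coordinate is 3/7.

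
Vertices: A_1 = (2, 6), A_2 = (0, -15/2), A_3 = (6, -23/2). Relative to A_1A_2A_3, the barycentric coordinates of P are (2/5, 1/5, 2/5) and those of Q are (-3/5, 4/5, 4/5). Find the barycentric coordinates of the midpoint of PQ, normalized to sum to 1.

(-1/10, 1/2, 3/5)

Since both coordinate triples sum to 1, the midpoint's barycentrics are the componentwise average.
(2/5+-3/5)/2 = -1/10; similarly 1/2 and 3/5.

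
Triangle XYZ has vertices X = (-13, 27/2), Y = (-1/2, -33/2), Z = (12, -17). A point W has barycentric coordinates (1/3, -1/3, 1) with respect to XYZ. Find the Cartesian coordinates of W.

W = (1/3)·X + (-1/3)·Y + 1·Z.
x-coordinate: (1/3)·(-13) + (-1/3)·(-1/2) + 1·12 = 47/6.
y-coordinate: (1/3)·(27/2) + (-1/3)·(-33/2) + 1·(-17) = -7.

(47/6, -7)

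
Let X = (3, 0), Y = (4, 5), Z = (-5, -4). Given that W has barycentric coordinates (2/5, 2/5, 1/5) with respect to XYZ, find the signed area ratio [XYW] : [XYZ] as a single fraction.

1/5

The signed ratio [XYW]/[XYZ] equals the barycentric coordinate of W at vertex Z, which is 1/5.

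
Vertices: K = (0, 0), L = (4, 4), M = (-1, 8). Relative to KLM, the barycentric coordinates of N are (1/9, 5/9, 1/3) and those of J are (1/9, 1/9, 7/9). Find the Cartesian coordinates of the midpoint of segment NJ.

Barycentric coordinates of the midpoint are the average: (1/9, 1/3, 5/9).
Converting: (1/9)·K + (1/3)·L + (5/9)·M = (7/9, 52/9).

(7/9, 52/9)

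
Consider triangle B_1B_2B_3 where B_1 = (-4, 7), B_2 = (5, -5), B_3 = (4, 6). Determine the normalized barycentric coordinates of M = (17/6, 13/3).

(1/6, 1/6, 2/3)

Signed area of the reference triangle: [B_1B_2B_3] = ½·((-4)·(-5−6) + 5·(6−7) + 4·(7−(-5))) = ½·(44 − 5 + 48) = 87/2.
[MB_2B_3] = ½·((17/6)·(-5−6) + 5·(6−(13/3)) + 4·(13/3−(-5))) = ½·(-187/6 + 25/3 + 112/3) = 29/4, so the B_1-coordinate is (29/4)/(87/2) = 1/6.
[B_1MB_3] = ½·((-4)·(13/3−6) + (17/6)·(6−7) + 4·(7−(13/3))) = ½·(20/3 − 17/6 + 32/3) = 29/4, so the B_2-coordinate is 1/6.
[B_1B_2M] = ½·((-4)·(-5−(13/3)) + 5·(13/3−7) + (17/6)·(7−(-5))) = ½·(112/3 − 40/3 + 34) = 29, so the B_3-coordinate is 2/3.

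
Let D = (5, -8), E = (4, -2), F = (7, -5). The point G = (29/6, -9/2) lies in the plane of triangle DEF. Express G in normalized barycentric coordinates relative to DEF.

(1/3, 1/2, 1/6)

Signed area of the reference triangle: [DEF] = ½·(5·(-2−(-5)) + 4·(-5−(-8)) + 7·(-8−(-2))) = ½·(15 + 12 − 42) = -15/2.
[GEF] = ½·((29/6)·(-2−(-5)) + 4·(-5−(-9/2)) + 7·(-9/2−(-2))) = ½·(29/2 − 2 − 35/2) = -5/2, so the D-coordinate is (-5/2)/(-15/2) = 1/3.
[DGF] = ½·(5·(-9/2−(-5)) + (29/6)·(-5−(-8)) + 7·(-8−(-9/2))) = ½·(5/2 + 29/2 − 49/2) = -15/4, so the E-coordinate is 1/2.
[DEG] = ½·(5·(-2−(-9/2)) + 4·(-9/2−(-8)) + (29/6)·(-8−(-2))) = ½·(25/2 + 14 − 29) = -5/4, so the F-coordinate is 1/6.
Check: 1/3 + 1/2 + 1/6 = 1.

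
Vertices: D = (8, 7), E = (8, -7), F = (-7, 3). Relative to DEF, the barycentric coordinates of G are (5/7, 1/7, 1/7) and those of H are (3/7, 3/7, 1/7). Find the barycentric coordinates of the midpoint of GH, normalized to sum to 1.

(4/7, 2/7, 1/7)

Since both coordinate triples sum to 1, the midpoint's barycentrics are the componentwise average.
(5/7+3/7)/2 = 4/7; similarly 2/7 and 1/7.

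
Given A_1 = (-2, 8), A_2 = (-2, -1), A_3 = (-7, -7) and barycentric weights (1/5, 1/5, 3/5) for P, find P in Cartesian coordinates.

P = (1/5)·A_1 + (1/5)·A_2 + (3/5)·A_3.
x-coordinate: (1/5)·(-2) + (1/5)·(-2) + (3/5)·(-7) = -5.
y-coordinate: (1/5)·8 + (1/5)·(-1) + (3/5)·(-7) = -14/5.

(-5, -14/5)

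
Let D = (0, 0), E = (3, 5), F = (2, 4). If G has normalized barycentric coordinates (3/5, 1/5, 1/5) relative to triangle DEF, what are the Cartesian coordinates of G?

(1, 9/5)

G = (3/5)·D + (1/5)·E + (1/5)·F.
x-coordinate: (3/5)·0 + (1/5)·3 + (1/5)·2 = 1.
y-coordinate: (3/5)·0 + (1/5)·5 + (1/5)·4 = 9/5.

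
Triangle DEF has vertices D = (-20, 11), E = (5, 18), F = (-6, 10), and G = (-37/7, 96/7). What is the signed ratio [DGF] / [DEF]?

[DEF] = ½·((-20)·(18−10) + 5·(10−11) + (-6)·(11−18)) = ½·(-160 − 5 + 42) = -123/2.
[DGF] = ½·((-20)·(96/7−10) + (-37/7)·(10−11) + (-6)·(11−(96/7))) = ½·(-520/7 + 37/7 + 114/7) = -369/14, so the ratio is (-369/14)/(-123/2) = 3/7.

3/7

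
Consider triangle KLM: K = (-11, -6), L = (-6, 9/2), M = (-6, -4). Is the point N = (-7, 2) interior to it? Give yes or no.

yes

Barycentric coordinates of N: (1/5, 64/85, 4/85).
The three coordinates are positive, positive, positive; a point is interior exactly when all three are positive.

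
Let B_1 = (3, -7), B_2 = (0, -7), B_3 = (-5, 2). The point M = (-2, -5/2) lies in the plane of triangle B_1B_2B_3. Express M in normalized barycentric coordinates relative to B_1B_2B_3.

Signed area of the reference triangle: [B_1B_2B_3] = ½·(3·(-7−2) + 0·(2−(-7)) + (-5)·(-7−(-7))) = ½·(-27 + 0 + 0) = -27/2.
[MB_2B_3] = ½·((-2)·(-7−2) + 0·(2−(-5/2)) + (-5)·(-5/2−(-7))) = ½·(18 + 0 − 45/2) = -9/4, so the B_1-coordinate is (-9/4)/(-27/2) = 1/6.
[B_1MB_3] = ½·(3·(-5/2−2) + (-2)·(2−(-7)) + (-5)·(-7−(-5/2))) = ½·(-27/2 − 18 + 45/2) = -9/2, so the B_2-coordinate is 1/3.
[B_1B_2M] = ½·(3·(-7−(-5/2)) + 0·(-5/2−(-7)) + (-2)·(-7−(-7))) = ½·(-27/2 + 0 + 0) = -27/4, so the B_3-coordinate is 1/2.
Check: 1/6 + 1/3 + 1/2 = 1.

(1/6, 1/3, 1/2)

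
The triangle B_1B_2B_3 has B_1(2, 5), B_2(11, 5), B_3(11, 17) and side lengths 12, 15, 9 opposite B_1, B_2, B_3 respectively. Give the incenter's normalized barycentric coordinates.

The incenter has barycentric coordinates proportional to the opposite side lengths: (12 : 15 : 9).
Normalizing by 12+15+9 = 36 gives (1/3, 5/12, 1/4).

(1/3, 5/12, 1/4)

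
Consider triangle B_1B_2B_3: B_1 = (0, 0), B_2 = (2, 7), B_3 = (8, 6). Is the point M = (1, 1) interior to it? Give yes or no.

Barycentric coordinates of M: (37/44, 1/22, 5/44).
The three coordinates are positive, positive, positive; a point is interior exactly when all three are positive.

yes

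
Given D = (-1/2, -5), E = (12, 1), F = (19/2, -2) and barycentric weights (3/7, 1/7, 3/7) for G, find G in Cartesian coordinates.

(39/7, -20/7)

G = (3/7)·D + (1/7)·E + (3/7)·F.
x-coordinate: (3/7)·(-1/2) + (1/7)·12 + (3/7)·(19/2) = 39/7.
y-coordinate: (3/7)·(-5) + (1/7)·1 + (3/7)·(-2) = -20/7.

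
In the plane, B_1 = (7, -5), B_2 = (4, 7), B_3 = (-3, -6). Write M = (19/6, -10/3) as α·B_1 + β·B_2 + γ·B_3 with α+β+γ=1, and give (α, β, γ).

Signed area of the reference triangle: [B_1B_2B_3] = ½·(7·(7−(-6)) + 4·(-6−(-5)) + (-3)·(-5−7)) = ½·(91 − 4 + 36) = 123/2.
[MB_2B_3] = ½·((19/6)·(7−(-6)) + 4·(-6−(-10/3)) + (-3)·(-10/3−7)) = ½·(247/6 − 32/3 + 31) = 123/4, so the B_1-coordinate is (123/4)/(123/2) = 1/2.
[B_1MB_3] = ½·(7·(-10/3−(-6)) + (19/6)·(-6−(-5)) + (-3)·(-5−(-10/3))) = ½·(56/3 − 19/6 + 5) = 41/4, so the B_2-coordinate is 1/6.
[B_1B_2M] = ½·(7·(7−(-10/3)) + 4·(-10/3−(-5)) + (19/6)·(-5−7)) = ½·(217/3 + 20/3 − 38) = 41/2, so the B_3-coordinate is 1/3.
Check: 1/2 + 1/6 + 1/3 = 1.

(1/2, 1/6, 1/3)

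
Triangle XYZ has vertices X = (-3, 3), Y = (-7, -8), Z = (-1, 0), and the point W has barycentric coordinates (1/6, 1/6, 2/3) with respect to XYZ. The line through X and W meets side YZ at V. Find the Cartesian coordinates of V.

Line XW meets YZ where the X-coordinate vanishes; zeroing W's X-weight and renormalizing leaves Y, Z-weights 1/6 : 2/3 → (1/5, 4/5).
So V = (1/5)·Y + (4/5)·Z = (-11/5, -8/5).

(-11/5, -8/5)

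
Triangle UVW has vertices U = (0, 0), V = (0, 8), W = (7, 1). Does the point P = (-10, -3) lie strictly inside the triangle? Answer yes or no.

no

Barycentric coordinates of P: (21/8, -11/56, -10/7).
The three coordinates are positive, negative, negative; a point is interior exactly when all three are positive.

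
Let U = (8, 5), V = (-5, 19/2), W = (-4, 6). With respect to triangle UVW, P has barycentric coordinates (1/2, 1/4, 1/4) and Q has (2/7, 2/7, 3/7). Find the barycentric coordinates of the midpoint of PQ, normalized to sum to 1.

(11/28, 15/56, 19/56)

Since both coordinate triples sum to 1, the midpoint's barycentrics are the componentwise average.
(1/2+2/7)/2 = 11/28; similarly 15/56 and 19/56.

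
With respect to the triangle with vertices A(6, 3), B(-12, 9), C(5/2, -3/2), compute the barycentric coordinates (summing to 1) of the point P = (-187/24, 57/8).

(1/6, 3/4, 1/12)

Signed area of the reference triangle: [ABC] = ½·(6·(9−(-3/2)) + (-12)·(-3/2−3) + (5/2)·(3−9)) = ½·(63 + 54 − 15) = 51.
[PBC] = ½·((-187/24)·(9−(-3/2)) + (-12)·(-3/2−(57/8)) + (5/2)·(57/8−9)) = ½·(-1309/16 + 207/2 − 75/16) = 17/2, so the A-coordinate is (17/2)/51 = 1/6.
[APC] = ½·(6·(57/8−(-3/2)) + (-187/24)·(-3/2−3) + (5/2)·(3−(57/8))) = ½·(207/4 + 561/16 − 165/16) = 153/4, so the B-coordinate is 3/4.
[ABP] = ½·(6·(9−(57/8)) + (-12)·(57/8−3) + (-187/24)·(3−9)) = ½·(45/4 − 99/2 + 187/4) = 17/4, so the C-coordinate is 1/12.
Check: 1/6 + 3/4 + 1/12 = 1.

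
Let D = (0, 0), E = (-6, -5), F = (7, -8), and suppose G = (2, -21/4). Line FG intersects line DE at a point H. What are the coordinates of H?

(-3, -5/2)

Barycentric coordinates of G with respect to DEF: (1/4, 1/4, 1/2).
On side DE the F-coordinate is zero; dropping G's F-weight 1/2 and renormalizing the remaining 1/4 : 1/4 gives weights 1/2, 1/2 on D, E.
H = (1/2)·(0, 0) + (1/2)·(-6, -5) = (-3, -5/2).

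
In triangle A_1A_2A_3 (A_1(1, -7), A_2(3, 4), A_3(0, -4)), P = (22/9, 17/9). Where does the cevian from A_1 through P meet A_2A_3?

(21/8, 3)

Barycentric coordinates of P with respect to A_1A_2A_3: (1/9, 7/9, 1/9).
On side A_2A_3 the A_1-coordinate is zero; dropping P's A_1-weight 1/9 and renormalizing the remaining 7/9 : 1/9 gives weights 7/8, 1/8 on A_2, A_3.
Q = (7/8)·(3, 4) + (1/8)·(0, -4) = (21/8, 3).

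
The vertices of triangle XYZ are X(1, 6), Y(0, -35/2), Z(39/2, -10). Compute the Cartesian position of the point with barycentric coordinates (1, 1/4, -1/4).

(-31/8, 33/8)

W = 1·X + (1/4)·Y + (-1/4)·Z.
x-coordinate: 1·1 + (1/4)·0 + (-1/4)·(39/2) = -31/8.
y-coordinate: 1·6 + (1/4)·(-35/2) + (-1/4)·(-10) = 33/8.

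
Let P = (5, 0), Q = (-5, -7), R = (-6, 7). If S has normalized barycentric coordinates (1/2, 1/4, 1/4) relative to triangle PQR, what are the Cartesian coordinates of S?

S = (1/2)·P + (1/4)·Q + (1/4)·R.
x-coordinate: (1/2)·5 + (1/4)·(-5) + (1/4)·(-6) = -1/4.
y-coordinate: (1/2)·0 + (1/4)·(-7) + (1/4)·7 = 0.

(-1/4, 0)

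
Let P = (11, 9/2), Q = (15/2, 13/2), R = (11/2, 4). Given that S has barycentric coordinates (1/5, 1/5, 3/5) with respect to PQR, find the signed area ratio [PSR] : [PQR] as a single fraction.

1/5

The signed ratio [PSR]/[PQR] equals the barycentric coordinate of S at vertex Q, which is 1/5.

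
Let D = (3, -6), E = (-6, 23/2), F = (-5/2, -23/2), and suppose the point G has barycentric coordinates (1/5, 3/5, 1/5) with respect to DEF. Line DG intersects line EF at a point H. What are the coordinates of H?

Line DG meets EF where the D-coordinate vanishes; zeroing G's D-weight and renormalizing leaves E, F-weights 3/5 : 1/5 → (3/4, 1/4).
So H = (3/4)·E + (1/4)·F = (-41/8, 23/4).

(-41/8, 23/4)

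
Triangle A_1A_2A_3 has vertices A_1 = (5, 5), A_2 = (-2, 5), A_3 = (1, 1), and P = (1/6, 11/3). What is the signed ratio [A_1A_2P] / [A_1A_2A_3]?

[A_1A_2A_3] = ½·(5·(5−1) + (-2)·(1−5) + 1·(5−5)) = ½·(20 + 8 + 0) = 14.
[A_1A_2P] = ½·(5·(5−(11/3)) + (-2)·(11/3−5) + (1/6)·(5−5)) = ½·(20/3 + 8/3 + 0) = 14/3, so the ratio is (14/3)/14 = 1/3.

1/3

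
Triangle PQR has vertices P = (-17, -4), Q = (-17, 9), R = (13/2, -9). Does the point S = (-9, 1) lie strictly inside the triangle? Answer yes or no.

yes

Barycentric coordinates of S: (88/611, 315/611, 16/47).
The three coordinates are positive, positive, positive; a point is interior exactly when all three are positive.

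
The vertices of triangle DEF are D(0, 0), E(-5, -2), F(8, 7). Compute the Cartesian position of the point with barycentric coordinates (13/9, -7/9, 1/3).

(59/9, 35/9)

G = (13/9)·D + (-7/9)·E + (1/3)·F.
x-coordinate: (13/9)·0 + (-7/9)·(-5) + (1/3)·8 = 59/9.
y-coordinate: (13/9)·0 + (-7/9)·(-2) + (1/3)·7 = 35/9.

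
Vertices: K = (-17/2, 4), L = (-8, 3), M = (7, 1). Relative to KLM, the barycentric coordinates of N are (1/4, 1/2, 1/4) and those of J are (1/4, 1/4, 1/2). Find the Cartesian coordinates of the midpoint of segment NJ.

(-5/2, 5/2)

Barycentric coordinates of the midpoint are the average: (1/4, 3/8, 3/8).
Converting: (1/4)·K + (3/8)·L + (3/8)·M = (-5/2, 5/2).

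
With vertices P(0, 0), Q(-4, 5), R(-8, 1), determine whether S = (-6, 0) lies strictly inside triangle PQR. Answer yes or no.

no

Barycentric coordinates of S: (1/3, -1/6, 5/6).
The three coordinates are positive, negative, positive; a point is interior exactly when all three are positive.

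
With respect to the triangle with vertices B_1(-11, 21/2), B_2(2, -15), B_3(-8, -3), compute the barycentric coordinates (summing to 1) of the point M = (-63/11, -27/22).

Signed area of the reference triangle: [B_1B_2B_3] = ½·((-11)·(-15−(-3)) + 2·(-3−(21/2)) + (-8)·(21/2−(-15))) = ½·(132 − 27 − 204) = -99/2.
[MB_2B_3] = ½·((-63/11)·(-15−(-3)) + 2·(-3−(-27/22)) + (-8)·(-27/22−(-15))) = ½·(756/11 − 39/11 − 1212/11) = -45/2, so the B_1-coordinate is (-45/2)/(-99/2) = 5/11.
[B_1MB_3] = ½·((-11)·(-27/22−(-3)) + (-63/11)·(-3−(21/2)) + (-8)·(21/2−(-27/22))) = ½·(-39/2 + 1701/22 − 1032/11) = -18, so the B_2-coordinate is 4/11.
[B_1B_2M] = ½·((-11)·(-15−(-27/22)) + 2·(-27/22−(21/2)) + (-63/11)·(21/2−(-15))) = ½·(303/2 − 258/11 − 3213/22) = -9, so the B_3-coordinate is 2/11.
Check: 5/11 + 4/11 + 2/11 = 1.

(5/11, 4/11, 2/11)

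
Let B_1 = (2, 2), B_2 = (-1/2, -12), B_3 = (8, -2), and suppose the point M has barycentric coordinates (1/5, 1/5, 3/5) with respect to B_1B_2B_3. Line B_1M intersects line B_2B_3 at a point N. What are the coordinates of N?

(47/8, -9/2)

Line B_1M meets B_2B_3 where the B_1-coordinate vanishes; zeroing M's B_1-weight and renormalizing leaves B_2, B_3-weights 1/5 : 3/5 → (1/4, 3/4).
So N = (1/4)·B_2 + (3/4)·B_3 = (47/8, -9/2).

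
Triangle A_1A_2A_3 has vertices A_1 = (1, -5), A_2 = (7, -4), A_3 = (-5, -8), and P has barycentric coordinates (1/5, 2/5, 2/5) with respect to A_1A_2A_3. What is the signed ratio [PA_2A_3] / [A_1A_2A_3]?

The signed ratio [PA_2A_3]/[A_1A_2A_3] equals the barycentric coordinate of P at vertex A_1, which is 1/5.

1/5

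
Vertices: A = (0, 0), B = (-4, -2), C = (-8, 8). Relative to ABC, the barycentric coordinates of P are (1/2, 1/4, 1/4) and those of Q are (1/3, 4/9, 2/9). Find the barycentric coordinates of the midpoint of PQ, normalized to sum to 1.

Since both coordinate triples sum to 1, the midpoint's barycentrics are the componentwise average.
(1/2+1/3)/2 = 5/12; similarly 25/72 and 17/72.

(5/12, 25/72, 17/72)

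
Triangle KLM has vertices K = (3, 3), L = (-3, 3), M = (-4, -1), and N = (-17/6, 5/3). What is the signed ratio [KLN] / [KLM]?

1/3

[KLM] = ½·(3·(3−(-1)) + (-3)·(-1−3) + (-4)·(3−3)) = ½·(12 + 12 + 0) = 12.
[KLN] = ½·(3·(3−(5/3)) + (-3)·(5/3−3) + (-17/6)·(3−3)) = ½·(4 + 4 + 0) = 4, so the ratio is 4/12 = 1/3.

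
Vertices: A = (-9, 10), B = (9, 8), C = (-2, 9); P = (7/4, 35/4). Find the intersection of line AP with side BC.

Barycentric coordinates of P with respect to ABC: (1/4, 1/2, 1/4).
On side BC the A-coordinate is zero; dropping P's A-weight 1/4 and renormalizing the remaining 1/2 : 1/4 gives weights 2/3, 1/3 on B, C.
Q = (2/3)·(9, 8) + (1/3)·(-2, 9) = (16/3, 25/3).

(16/3, 25/3)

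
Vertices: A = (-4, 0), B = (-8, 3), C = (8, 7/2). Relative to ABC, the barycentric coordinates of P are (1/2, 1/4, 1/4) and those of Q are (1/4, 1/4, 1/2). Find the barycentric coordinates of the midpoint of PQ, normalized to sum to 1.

(3/8, 1/4, 3/8)

Since both coordinate triples sum to 1, the midpoint's barycentrics are the componentwise average.
(1/2+1/4)/2 = 3/8; similarly 1/4 and 3/8.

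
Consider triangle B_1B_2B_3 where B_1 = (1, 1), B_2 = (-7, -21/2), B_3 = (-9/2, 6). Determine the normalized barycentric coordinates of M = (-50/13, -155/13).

Signed area of the reference triangle: [B_1B_2B_3] = ½·(1·(-21/2−6) + (-7)·(6−1) + (-9/2)·(1−(-21/2))) = ½·(-33/2 − 35 − 207/4) = -413/8.
[MB_2B_3] = ½·((-50/13)·(-21/2−6) + (-7)·(6−(-155/13)) + (-9/2)·(-155/13−(-21/2))) = ½·(825/13 − 1631/13 + 333/52) = -2891/104, so the B_1-coordinate is (-2891/104)/(-413/8) = 7/13.
[B_1MB_3] = ½·(1·(-155/13−6) + (-50/13)·(6−1) + (-9/2)·(1−(-155/13))) = ½·(-233/13 − 250/13 − 756/13) = -1239/26, so the B_2-coordinate is 12/13.
[B_1B_2M] = ½·(1·(-21/2−(-155/13)) + (-7)·(-155/13−1) + (-50/13)·(1−(-21/2))) = ½·(37/26 + 1176/13 − 575/13) = 1239/52, so the B_3-coordinate is -6/13.

(7/13, 12/13, -6/13)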